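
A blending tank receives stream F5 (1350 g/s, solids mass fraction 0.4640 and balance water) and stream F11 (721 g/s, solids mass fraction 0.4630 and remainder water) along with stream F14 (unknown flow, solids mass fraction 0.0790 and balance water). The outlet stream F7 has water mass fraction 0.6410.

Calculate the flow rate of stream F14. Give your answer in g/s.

Let F14 be the unknown flow. Total out = 2071 + F14.
water balance: 1110.8 + 0.921·F14 = 0.641·(2071 + F14)
(0.921 − 0.641)·F14 = 0.641×2071 − 1110.8 = 216.73
F14 = 216.73 / 0.280 = 774.05 g/s

774 g/s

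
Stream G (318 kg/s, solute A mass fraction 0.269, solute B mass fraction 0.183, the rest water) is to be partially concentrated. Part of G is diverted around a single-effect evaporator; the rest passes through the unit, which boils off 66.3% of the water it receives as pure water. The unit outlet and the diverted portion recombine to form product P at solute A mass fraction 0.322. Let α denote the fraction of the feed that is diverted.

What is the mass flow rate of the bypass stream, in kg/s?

All 318×0.269 = 85.542 kg/s of solute A reaches P, so P = 85.542/0.322 = 265.66 kg/s and vapour = 52.342 kg/s.
The evaporator receives (1−α)·318 of feed at 0.548 water and removes 0.663 of that water:
0.663×0.548×(1−α)×318 = 52.342
(1−α) = 52.342/115.54 = 0.4530;  α = 0.5470.
Bypass flow = 0.5470×318 = 173.94 kg/s.

173.9 kg/s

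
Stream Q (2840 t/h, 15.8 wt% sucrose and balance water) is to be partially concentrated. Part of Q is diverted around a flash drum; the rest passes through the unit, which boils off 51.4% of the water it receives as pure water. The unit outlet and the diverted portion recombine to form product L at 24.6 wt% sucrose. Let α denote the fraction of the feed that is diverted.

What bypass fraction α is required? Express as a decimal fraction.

All 2840×0.158 = 448.72 t/h of sucrose reaches L, so L = 448.72/0.246 = 1824.1 t/h and vapour = 1015.9 t/h.
The evaporator receives (1−α)·2840 of feed at 0.842 water and removes 0.514 of that water:
0.514×0.842×(1−α)×2840 = 1015.9
(1−α) = 1015.9/1229.1 = 0.8266;  α = 0.1734.

0.173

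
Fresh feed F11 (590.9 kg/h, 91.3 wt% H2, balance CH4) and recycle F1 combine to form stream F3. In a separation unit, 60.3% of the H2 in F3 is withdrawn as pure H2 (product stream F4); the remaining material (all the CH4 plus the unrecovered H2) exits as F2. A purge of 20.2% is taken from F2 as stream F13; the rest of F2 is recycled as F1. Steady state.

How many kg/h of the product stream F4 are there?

H2 in F3: m_A = 590.9×0.913 + (1−0.202)·(1−0.603)·m_A, so m_A = 539.49/0.6832 = 789.66 kg/h.
Product F4 = 0.603×789.66 = 476.17 kg/h.

476.2 kg/h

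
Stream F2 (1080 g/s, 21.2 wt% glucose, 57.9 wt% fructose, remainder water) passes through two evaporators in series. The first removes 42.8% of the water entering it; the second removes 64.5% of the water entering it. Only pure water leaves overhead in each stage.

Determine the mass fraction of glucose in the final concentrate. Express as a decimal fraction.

0.254

water in feed = 1080×0.209 = 225.72 g/s.
After stage 1: water left = (1−0.428)×225.72 = 129.11; stream total = 983.39 g/s.
After stage 2: water left = (1−0.645)×129.11 = 45.835; final concentrate = 900.11 g/s.
glucose fraction = 228.96/900.11 = 0.254.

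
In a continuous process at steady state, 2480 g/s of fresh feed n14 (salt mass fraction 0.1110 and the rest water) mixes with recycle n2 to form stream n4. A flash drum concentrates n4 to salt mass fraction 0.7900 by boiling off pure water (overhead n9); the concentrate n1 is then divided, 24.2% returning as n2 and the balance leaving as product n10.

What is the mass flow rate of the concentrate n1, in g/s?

459.7 g/s

Overall salt balance (none leaves overhead): salt in fresh feed = salt in product, i.e. 2480×0.111 = (1−0.242)·n1·0.790.
n1 = 275.28/(0.790×0.758) = 459.7 g/s.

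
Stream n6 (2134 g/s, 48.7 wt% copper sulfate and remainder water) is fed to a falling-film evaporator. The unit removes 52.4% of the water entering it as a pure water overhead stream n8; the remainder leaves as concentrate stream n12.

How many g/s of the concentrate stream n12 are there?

1560 g/s

water entering = 2134×0.513 = 1094.7 g/s; overhead removed = 0.524×1094.7 = 573.64 g/s.
Concentrate = 2134 − 573.64 = 1560.4 g/s.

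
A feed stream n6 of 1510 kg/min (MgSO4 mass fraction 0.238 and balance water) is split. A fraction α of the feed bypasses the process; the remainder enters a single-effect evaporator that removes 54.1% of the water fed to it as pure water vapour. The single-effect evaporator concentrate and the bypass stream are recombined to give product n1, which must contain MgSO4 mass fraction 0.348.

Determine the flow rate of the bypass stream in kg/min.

All 1510×0.238 = 359.38 kg/min of MgSO4 reaches n1, so n1 = 359.38/0.348 = 1032.7 kg/min and vapour = 477.3 kg/min.
The evaporator receives (1−α)·1510 of feed at 0.762 water and removes 0.541 of that water:
0.541×0.762×(1−α)×1510 = 477.3
(1−α) = 477.3/622.49 = 0.7668;  α = 0.2332.
Bypass flow = 0.2332×1510 = 352.19 kg/min.

352.2 kg/min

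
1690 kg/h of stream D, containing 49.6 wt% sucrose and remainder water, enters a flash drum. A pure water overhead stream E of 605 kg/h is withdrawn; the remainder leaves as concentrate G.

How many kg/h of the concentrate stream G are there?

Concentrate = 1690 − 605 = 1085 kg/h.

1085 kg/h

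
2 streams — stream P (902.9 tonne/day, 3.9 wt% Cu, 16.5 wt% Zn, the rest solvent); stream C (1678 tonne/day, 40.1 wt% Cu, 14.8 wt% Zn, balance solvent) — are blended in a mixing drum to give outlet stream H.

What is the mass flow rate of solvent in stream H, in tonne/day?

1475 tonne/day

solvent out = solvent in = 902.9×0.796 + 1678×0.451 = 1475.5 tonne/day.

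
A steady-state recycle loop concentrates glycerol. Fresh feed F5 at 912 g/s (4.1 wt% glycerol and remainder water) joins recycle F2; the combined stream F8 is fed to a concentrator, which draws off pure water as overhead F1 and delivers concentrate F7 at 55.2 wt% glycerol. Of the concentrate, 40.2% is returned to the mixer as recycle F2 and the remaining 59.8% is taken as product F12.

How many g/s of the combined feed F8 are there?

Overall glycerol balance (none leaves overhead): glycerol in fresh feed = glycerol in product, i.e. 912×0.041 = (1−0.402)·F7·0.552.
F7 = 37.392/(0.552×0.598) = 113.28 g/s.
Recycle F2 = 0.402×113.28 = 45.537 g/s.
Combined feed F8 = 912 + 45.537 = 957.54 g/s.

957.5 g/s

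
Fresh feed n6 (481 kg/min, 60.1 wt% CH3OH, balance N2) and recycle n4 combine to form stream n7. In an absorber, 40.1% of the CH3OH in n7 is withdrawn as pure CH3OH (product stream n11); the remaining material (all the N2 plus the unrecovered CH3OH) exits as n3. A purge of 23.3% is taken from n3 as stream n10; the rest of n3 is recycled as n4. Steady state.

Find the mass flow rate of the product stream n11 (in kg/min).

CH3OH in n7: m_A = 481×0.601 + (1−0.233)·(1−0.401)·m_A, so m_A = 289.08/0.5406 = 534.77 kg/min.
Product n11 = 0.401×534.77 = 214.44 kg/min.

214.4 kg/min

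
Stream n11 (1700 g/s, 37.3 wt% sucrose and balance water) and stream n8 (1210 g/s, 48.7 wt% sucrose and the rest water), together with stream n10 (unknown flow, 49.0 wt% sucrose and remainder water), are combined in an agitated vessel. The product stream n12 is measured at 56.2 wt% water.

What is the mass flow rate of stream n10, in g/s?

Let n10 be the unknown flow. Total out = 2910 + n10.
water balance: 1686.6 + 0.510·n10 = 0.562·(2910 + n10)
(0.510 − 0.562)·n10 = 0.562×2910 − 1686.6 = -51.21
n10 = -51.21 / -0.052 = 984.81 g/s

984.8 g/s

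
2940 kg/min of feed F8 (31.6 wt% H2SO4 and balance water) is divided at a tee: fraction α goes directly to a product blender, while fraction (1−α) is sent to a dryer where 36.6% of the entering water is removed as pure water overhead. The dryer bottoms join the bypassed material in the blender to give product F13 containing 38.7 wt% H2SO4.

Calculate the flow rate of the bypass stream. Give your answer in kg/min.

785.4 kg/min

All 2940×0.316 = 929.04 kg/min of H2SO4 reaches F13, so F13 = 929.04/0.387 = 2400.6 kg/min and vapour = 539.38 kg/min.
The evaporator receives (1−α)·2940 of feed at 0.684 water and removes 0.366 of that water:
0.366×0.684×(1−α)×2940 = 539.38
(1−α) = 539.38/736.01 = 0.7328;  α = 0.2672.
Bypass flow = 0.2672×2940 = 785.45 kg/min.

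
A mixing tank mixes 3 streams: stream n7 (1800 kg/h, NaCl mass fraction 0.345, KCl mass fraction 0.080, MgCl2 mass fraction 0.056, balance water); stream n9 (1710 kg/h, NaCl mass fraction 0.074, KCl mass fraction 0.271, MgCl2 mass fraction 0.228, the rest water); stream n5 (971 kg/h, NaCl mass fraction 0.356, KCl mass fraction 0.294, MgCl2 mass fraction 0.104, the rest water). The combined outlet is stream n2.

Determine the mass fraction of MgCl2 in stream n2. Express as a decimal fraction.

Total flow out = 1800 + 1710 + 971 = 4481 kg/h.
MgCl2 in = 1800×0.056 + 1710×0.228 + 971×0.104 = 591.66 kg/h.
MgCl2 mass fraction in n2 = 591.66/4481 = 0.132.

0.132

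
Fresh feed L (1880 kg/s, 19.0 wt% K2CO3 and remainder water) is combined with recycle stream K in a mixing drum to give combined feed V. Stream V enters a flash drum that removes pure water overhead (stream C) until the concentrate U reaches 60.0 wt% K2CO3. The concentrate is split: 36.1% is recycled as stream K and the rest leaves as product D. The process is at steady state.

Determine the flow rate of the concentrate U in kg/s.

931.7 kg/s

Overall K2CO3 balance (none leaves overhead): K2CO3 in fresh feed = K2CO3 in product, i.e. 1880×0.190 = (1−0.361)·U·0.600.
U = 357.2/(0.600×0.639) = 931.66 kg/s.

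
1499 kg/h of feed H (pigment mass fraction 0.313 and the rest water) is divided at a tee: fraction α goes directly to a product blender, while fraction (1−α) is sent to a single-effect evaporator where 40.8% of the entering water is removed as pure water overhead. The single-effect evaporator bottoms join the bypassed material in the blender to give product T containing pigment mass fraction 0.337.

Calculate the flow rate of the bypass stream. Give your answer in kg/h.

1118 kg/h

All 1499×0.313 = 469.19 kg/h of pigment reaches T, so T = 469.19/0.337 = 1392.2 kg/h and vapour = 106.75 kg/h.
The evaporator receives (1−α)·1499 of feed at 0.687 water and removes 0.408 of that water:
0.408×0.687×(1−α)×1499 = 106.75
(1−α) = 106.75/420.16 = 0.2541;  α = 0.7459.
Bypass flow = 0.7459×1499 = 1118.1 kg/h.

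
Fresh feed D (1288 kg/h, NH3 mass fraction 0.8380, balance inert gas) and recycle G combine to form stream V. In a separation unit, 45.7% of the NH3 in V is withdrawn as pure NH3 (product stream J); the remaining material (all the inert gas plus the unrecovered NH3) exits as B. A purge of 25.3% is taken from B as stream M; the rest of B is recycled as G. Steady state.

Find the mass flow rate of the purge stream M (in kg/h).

458.1 kg/h

inert gas enters only via D and leaves only via the purge: 1288×0.162 = 0.253×(inert gas in B), and the separation unit passes all inert gas, so inert gas in V = inert gas in B = 824.73 kg/h.
NH3 in V: m_A = 1288×0.838 + (1−0.253)·(1−0.457)·m_A, so m_A = 1079.3/0.5944 = 1815.9 kg/h.
B = (1−0.457)×1815.9 + 824.73 = 1810.8 kg/h.
Purge M = 0.253×1810.8 = 458.13 kg/h.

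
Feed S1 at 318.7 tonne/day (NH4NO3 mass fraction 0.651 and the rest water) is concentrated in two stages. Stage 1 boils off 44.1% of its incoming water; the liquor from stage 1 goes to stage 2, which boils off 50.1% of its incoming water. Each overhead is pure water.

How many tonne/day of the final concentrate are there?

water in feed = 318.7×0.349 = 111.23 tonne/day.
After stage 1: water left = (1−0.441)×111.23 = 62.176; stream total = 269.65 tonne/day.
After stage 2: water left = (1−0.501)×62.176 = 31.026; final concentrate = 238.5 tonne/day.

238.5 tonne/day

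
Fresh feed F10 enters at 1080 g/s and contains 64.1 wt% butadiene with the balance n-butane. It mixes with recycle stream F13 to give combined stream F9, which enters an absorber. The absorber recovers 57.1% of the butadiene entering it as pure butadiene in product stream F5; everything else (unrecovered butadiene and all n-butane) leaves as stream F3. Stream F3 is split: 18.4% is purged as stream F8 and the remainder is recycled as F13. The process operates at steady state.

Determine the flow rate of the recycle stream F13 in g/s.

n-butane enters only via F10 and leaves only via the purge: 1080×0.359 = 0.184×(n-butane in F3), and the absorber passes all n-butane, so n-butane in F9 = n-butane in F3 = 2107.2 g/s.
butadiene in F9: m_A = 1080×0.641 + (1−0.184)·(1−0.571)·m_A, so m_A = 692.28/0.6499 = 1065.2 g/s.
F3 = (1−0.571)×1065.2 + 2107.2 = 2564.1 g/s.
Recycle F13 = (1−0.184)×2564.1 = 2092.3 g/s.

2092 g/s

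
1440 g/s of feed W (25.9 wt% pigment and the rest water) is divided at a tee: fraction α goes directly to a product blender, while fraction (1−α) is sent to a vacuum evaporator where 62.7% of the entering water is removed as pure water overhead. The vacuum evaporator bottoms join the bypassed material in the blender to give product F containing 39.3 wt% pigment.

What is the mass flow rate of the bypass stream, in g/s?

383.2 g/s

All 1440×0.259 = 372.96 g/s of pigment reaches F, so F = 372.96/0.393 = 949.01 g/s and vapour = 490.99 g/s.
The evaporator receives (1−α)·1440 of feed at 0.741 water and removes 0.627 of that water:
0.627×0.741×(1−α)×1440 = 490.99
(1−α) = 490.99/669.03 = 0.7339;  α = 0.2661.
Bypass flow = 0.2661×1440 = 383.21 g/s.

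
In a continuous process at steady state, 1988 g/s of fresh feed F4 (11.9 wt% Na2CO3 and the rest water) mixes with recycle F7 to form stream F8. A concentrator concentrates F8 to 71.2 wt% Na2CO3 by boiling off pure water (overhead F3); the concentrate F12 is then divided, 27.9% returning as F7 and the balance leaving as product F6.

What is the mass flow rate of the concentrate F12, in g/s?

Overall Na2CO3 balance (none leaves overhead): Na2CO3 in fresh feed = Na2CO3 in product, i.e. 1988×0.119 = (1−0.279)·F12·0.712.
F12 = 236.57/(0.712×0.721) = 460.84 g/s.

460.8 g/s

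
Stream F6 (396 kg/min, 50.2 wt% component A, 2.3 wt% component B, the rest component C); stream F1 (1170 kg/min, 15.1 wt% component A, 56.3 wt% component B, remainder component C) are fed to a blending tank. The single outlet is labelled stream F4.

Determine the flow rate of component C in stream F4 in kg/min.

component C out = component C in = 396×0.475 + 1170×0.286 = 522.72 kg/min.

522.7 kg/min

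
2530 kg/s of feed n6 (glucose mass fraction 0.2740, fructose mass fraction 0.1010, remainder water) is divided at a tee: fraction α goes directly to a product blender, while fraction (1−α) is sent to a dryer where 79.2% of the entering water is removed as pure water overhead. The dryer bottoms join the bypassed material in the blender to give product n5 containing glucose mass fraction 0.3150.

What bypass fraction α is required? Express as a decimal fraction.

All 2530×0.274 = 693.22 kg/s of glucose reaches n5, so n5 = 693.22/0.315 = 2200.7 kg/s and vapour = 329.3 kg/s.
The evaporator receives (1−α)·2530 of feed at 0.625 water and removes 0.792 of that water:
0.792×0.625×(1−α)×2530 = 329.3
(1−α) = 329.3/1252.4 = 0.2629;  α = 0.7371.

0.737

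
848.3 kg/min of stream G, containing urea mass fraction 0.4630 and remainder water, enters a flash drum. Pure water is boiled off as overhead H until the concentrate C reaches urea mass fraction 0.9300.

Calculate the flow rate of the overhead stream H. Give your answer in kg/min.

426 kg/min

urea is conserved: 848.3×0.463 = 392.76 kg/min all reports to the concentrate.
Concentrate = 392.76/(target fraction) = 422.33 kg/min.
Overhead = 848.3 − 422.33 = 425.97 kg/min.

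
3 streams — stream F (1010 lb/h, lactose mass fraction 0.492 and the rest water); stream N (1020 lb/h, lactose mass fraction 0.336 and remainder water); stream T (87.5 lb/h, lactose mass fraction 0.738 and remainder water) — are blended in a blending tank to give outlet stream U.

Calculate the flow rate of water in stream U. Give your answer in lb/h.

1213 lb/h

water out = water in = 1010×0.508 + 1020×0.664 + 87.5×0.262 = 1213.3 lb/h.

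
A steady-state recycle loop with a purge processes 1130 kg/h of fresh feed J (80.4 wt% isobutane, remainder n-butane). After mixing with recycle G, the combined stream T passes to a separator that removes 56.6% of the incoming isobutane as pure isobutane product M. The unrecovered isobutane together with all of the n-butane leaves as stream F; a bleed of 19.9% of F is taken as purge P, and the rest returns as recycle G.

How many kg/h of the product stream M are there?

788.2 kg/h

isobutane in T: m_A = 1130×0.804 + (1−0.199)·(1−0.566)·m_A, so m_A = 908.52/0.6524 = 1392.7 kg/h.
Product M = 0.566×1392.7 = 788.24 kg/h.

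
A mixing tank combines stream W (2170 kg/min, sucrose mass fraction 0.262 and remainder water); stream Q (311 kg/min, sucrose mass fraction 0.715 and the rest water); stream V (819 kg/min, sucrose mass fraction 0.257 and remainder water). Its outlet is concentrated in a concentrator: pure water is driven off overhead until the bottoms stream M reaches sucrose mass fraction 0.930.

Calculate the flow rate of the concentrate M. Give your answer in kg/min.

1077 kg/min

sucrose entering = 2170×0.262 + 311×0.715 + 819×0.257 = 1001.4 kg/min.
All sucrose reports to M, so M = 1001.4/0.930 = 1076.8 kg/min.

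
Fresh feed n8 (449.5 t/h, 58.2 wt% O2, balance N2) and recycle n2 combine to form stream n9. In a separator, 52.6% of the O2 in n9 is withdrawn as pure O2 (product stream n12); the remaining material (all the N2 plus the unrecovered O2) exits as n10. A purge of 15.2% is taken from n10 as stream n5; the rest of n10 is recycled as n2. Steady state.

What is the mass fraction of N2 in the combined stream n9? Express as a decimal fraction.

0.7386

N2 enters only via n8 and leaves only via the purge: 449.5×0.418 = 0.152×(N2 in n10), and the separator passes all N2, so N2 in n9 = N2 in n10 = 1236.1 t/h.
O2 in n9: m_A = 449.5×0.582 + (1−0.152)·(1−0.526)·m_A, so m_A = 261.61/0.5980 = 437.44 t/h.
n9 = 437.44 + 1236.1 = 1673.6 t/h.
N2 fraction in n9 = 1236.1/1673.6 = 0.7386.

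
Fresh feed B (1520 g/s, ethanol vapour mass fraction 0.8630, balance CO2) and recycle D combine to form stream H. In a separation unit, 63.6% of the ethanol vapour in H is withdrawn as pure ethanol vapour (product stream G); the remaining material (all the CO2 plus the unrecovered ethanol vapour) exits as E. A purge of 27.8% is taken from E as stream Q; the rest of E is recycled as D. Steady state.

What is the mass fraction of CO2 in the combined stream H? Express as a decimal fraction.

0.2963

CO2 enters only via B and leaves only via the purge: 1520×0.137 = 0.278×(CO2 in E), and the separation unit passes all CO2, so CO2 in H = CO2 in E = 749.06 g/s.
ethanol vapour in H: m_A = 1520×0.863 + (1−0.278)·(1−0.636)·m_A, so m_A = 1311.8/0.7372 = 1779.4 g/s.
H = 1779.4 + 749.06 = 2528.5 g/s.
CO2 fraction in H = 749.06/2528.5 = 0.2963.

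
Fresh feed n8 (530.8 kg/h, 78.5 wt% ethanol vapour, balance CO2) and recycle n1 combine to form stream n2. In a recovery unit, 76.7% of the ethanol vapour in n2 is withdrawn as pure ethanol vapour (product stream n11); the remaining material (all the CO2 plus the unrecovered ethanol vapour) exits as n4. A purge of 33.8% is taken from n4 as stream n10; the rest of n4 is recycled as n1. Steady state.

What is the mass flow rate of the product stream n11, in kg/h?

ethanol vapour in n2: m_A = 530.8×0.785 + (1−0.338)·(1−0.767)·m_A, so m_A = 416.68/0.8458 = 492.67 kg/h.
Product n11 = 0.767×492.67 = 377.88 kg/h.

377.9 kg/h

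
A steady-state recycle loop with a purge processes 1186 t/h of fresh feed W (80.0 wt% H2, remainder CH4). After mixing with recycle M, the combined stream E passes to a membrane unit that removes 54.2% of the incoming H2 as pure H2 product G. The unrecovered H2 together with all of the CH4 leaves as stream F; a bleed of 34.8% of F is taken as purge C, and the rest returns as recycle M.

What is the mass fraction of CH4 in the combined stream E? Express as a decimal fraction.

0.335

CH4 enters only via W and leaves only via the purge: 1186×0.200 = 0.348×(CH4 in F), and the membrane unit passes all CH4, so CH4 in E = CH4 in F = 681.61 t/h.
H2 in E: m_A = 1186×0.800 + (1−0.348)·(1−0.542)·m_A, so m_A = 948.8/0.7014 = 1352.8 t/h.
E = 1352.8 + 681.61 = 2034.4 t/h.
CH4 fraction in E = 681.61/2034.4 = 0.335.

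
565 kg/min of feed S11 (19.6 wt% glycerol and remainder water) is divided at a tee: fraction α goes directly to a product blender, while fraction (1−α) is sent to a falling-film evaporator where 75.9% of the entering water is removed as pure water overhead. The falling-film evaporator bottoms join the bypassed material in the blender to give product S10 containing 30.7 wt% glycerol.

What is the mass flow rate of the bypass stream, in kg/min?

All 565×0.196 = 110.74 kg/min of glycerol reaches S10, so S10 = 110.74/0.307 = 360.72 kg/min and vapour = 204.28 kg/min.
The evaporator receives (1−α)·565 of feed at 0.804 water and removes 0.759 of that water:
0.759×0.804×(1−α)×565 = 204.28
(1−α) = 204.28/344.78 = 0.5925;  α = 0.4075.
Bypass flow = 0.4075×565 = 230.24 kg/min.

230.2 kg/min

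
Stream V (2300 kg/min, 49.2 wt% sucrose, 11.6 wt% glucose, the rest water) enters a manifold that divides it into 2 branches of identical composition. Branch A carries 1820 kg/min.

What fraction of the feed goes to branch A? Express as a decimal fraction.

0.791

Fraction to A = 1820/2300 = 0.7913.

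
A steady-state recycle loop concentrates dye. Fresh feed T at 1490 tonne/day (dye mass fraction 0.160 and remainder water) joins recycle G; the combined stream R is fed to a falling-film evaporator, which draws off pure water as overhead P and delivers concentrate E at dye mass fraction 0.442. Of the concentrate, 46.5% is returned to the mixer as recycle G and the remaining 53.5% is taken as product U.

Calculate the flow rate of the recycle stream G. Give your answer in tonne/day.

Overall dye balance (none leaves overhead): dye in fresh feed = dye in product, i.e. 1490×0.160 = (1−0.465)·E·0.442.
E = 238.4/(0.442×0.535) = 1008.2 tonne/day.
Recycle G = 0.465×1008.2 = 468.8 tonne/day.

468.8 tonne/day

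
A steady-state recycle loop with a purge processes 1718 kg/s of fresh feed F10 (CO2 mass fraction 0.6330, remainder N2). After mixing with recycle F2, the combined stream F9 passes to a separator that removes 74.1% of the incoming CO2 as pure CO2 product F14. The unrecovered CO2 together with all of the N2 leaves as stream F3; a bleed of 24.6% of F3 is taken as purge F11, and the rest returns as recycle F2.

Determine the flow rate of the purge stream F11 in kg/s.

716.6 kg/s

N2 enters only via F10 and leaves only via the purge: 1718×0.367 = 0.246×(N2 in F3), and the separator passes all N2, so N2 in F9 = N2 in F3 = 2563 kg/s.
CO2 in F9: m_A = 1718×0.633 + (1−0.246)·(1−0.741)·m_A, so m_A = 1087.5/0.8047 = 1351.4 kg/s.
F3 = (1−0.741)×1351.4 + 2563 = 2913 kg/s.
Purge F11 = 0.246×2913 = 716.61 kg/s.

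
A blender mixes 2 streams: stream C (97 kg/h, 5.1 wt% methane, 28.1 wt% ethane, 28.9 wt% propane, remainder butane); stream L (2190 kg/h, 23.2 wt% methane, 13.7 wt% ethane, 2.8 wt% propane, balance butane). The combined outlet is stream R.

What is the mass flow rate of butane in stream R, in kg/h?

butane out = butane in = 97×0.379 + 2190×0.603 = 1357.3 kg/h.

1357 kg/h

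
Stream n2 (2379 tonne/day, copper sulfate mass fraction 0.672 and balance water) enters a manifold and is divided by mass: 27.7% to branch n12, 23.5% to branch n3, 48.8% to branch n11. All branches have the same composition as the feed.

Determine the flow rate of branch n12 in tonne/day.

659 tonne/day

Branch n12 flow = 0.277×2379 = 658.98 tonne/day.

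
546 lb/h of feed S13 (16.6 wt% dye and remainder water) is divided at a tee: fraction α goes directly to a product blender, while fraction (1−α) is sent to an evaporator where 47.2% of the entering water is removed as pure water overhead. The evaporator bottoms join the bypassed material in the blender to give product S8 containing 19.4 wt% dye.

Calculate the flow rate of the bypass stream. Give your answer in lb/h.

345.8 lb/h

All 546×0.166 = 90.636 lb/h of dye reaches S8, so S8 = 90.636/0.194 = 467.2 lb/h and vapour = 78.804 lb/h.
The evaporator receives (1−α)·546 of feed at 0.834 water and removes 0.472 of that water:
0.472×0.834×(1−α)×546 = 78.804
(1−α) = 78.804/214.93 = 0.3666;  α = 0.6334.
Bypass flow = 0.6334×546 = 345.81 lb/h.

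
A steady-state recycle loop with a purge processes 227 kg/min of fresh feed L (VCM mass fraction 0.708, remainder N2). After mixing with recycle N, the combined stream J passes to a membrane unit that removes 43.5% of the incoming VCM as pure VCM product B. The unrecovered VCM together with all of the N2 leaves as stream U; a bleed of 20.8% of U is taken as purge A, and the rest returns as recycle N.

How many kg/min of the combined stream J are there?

N2 enters only via L and leaves only via the purge: 227×0.292 = 0.208×(N2 in U), and the membrane unit passes all N2, so N2 in J = N2 in U = 318.67 kg/min.
VCM in J: m_A = 227×0.708 + (1−0.208)·(1−0.435)·m_A, so m_A = 160.72/0.5525 = 290.88 kg/min.
J = 290.88 + 318.67 = 609.55 kg/min.

609.6 kg/min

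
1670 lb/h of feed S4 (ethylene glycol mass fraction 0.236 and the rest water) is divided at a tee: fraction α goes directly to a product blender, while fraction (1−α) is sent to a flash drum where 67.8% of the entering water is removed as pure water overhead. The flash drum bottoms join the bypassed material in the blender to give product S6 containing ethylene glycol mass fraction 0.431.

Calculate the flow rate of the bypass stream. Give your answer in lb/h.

All 1670×0.236 = 394.12 lb/h of ethylene glycol reaches S6, so S6 = 394.12/0.431 = 914.43 lb/h and vapour = 755.57 lb/h.
The evaporator receives (1−α)·1670 of feed at 0.764 water and removes 0.678 of that water:
0.678×0.764×(1−α)×1670 = 755.57
(1−α) = 755.57/865.05 = 0.8734;  α = 0.1266.
Bypass flow = 0.1266×1670 = 211.35 lb/h.

211.4 lb/h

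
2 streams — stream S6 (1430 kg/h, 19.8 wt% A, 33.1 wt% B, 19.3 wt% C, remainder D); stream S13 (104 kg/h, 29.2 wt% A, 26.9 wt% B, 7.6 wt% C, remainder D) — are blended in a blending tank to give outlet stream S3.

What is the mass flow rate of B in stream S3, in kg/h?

B out = B in = 1430×0.331 + 104×0.269 = 501.31 kg/h.

501.3 kg/h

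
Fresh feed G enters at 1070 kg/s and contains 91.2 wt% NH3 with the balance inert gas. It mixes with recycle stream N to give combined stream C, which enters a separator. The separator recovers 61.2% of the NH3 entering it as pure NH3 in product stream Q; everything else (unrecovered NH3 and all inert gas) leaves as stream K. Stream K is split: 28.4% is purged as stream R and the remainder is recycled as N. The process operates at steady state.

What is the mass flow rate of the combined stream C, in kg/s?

inert gas enters only via G and leaves only via the purge: 1070×0.088 = 0.284×(inert gas in K), and the separator passes all inert gas, so inert gas in C = inert gas in K = 331.55 kg/s.
NH3 in C: m_A = 1070×0.912 + (1−0.284)·(1−0.612)·m_A, so m_A = 975.84/0.7222 = 1351.2 kg/s.
C = 1351.2 + 331.55 = 1682.8 kg/s.

1683 kg/s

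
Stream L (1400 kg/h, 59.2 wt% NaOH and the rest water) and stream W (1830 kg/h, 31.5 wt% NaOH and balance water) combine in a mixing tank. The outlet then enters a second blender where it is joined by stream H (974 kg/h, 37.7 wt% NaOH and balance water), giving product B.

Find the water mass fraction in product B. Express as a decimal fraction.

Overall, product flow = 4204 kg/h.
water in = 1400×0.408 + 1830×0.685 + 974×0.623 = 2431.6 kg/h.
water fraction in B = 0.578.

0.578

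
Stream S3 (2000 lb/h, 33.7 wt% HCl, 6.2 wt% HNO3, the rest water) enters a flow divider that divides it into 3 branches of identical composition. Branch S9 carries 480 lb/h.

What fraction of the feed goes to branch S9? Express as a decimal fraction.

Fraction to S9 = 480/2000 = 0.2400.

0.240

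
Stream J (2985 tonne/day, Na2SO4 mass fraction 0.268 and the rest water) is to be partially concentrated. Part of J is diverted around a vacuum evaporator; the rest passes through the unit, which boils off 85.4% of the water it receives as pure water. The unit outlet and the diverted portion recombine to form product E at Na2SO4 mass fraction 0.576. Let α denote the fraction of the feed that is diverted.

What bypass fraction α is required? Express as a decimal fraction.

0.145

All 2985×0.268 = 799.98 tonne/day of Na2SO4 reaches E, so E = 799.98/0.576 = 1388.9 tonne/day and vapour = 1596.1 tonne/day.
The evaporator receives (1−α)·2985 of feed at 0.732 water and removes 0.854 of that water:
0.854×0.732×(1−α)×2985 = 1596.1
(1−α) = 1596.1/1866 = 0.8554;  α = 0.1446.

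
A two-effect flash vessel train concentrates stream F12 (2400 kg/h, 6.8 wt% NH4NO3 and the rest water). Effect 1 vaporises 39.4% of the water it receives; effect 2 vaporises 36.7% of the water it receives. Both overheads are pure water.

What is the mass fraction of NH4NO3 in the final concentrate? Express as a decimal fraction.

0.160

water in feed = 2400×0.932 = 2236.8 kg/h.
After stage 1: water left = (1−0.394)×2236.8 = 1355.5; stream total = 1518.7 kg/h.
After stage 2: water left = (1−0.367)×1355.5 = 858.03; final concentrate = 1021.2 kg/h.
NH4NO3 fraction = 163.2/1021.2 = 0.160.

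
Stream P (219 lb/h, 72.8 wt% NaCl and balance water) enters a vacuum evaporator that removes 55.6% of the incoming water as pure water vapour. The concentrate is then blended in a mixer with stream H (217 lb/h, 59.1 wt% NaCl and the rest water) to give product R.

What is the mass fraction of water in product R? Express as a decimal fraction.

0.286

Vapour removed = 0.556×0.272×219 = 33.12 lb/h; concentrate = 185.88 lb/h.
water reaching the mixer = 26.448 (from concentrate) + 217×0.409 = 115.2 lb/h.
Product flow = 185.88 + 217 = 402.88 lb/h; water fraction = 0.286.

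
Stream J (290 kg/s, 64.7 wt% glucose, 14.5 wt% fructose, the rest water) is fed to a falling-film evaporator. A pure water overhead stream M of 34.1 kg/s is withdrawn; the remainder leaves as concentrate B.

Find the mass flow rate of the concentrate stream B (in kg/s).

255.9 kg/s

Concentrate = 290 − 34.1 = 255.9 kg/s.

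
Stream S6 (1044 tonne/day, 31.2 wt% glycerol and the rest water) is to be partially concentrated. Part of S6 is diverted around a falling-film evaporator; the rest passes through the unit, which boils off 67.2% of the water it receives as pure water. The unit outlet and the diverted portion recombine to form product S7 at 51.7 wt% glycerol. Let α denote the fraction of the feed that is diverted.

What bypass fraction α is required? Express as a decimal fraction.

0.142

All 1044×0.312 = 325.73 tonne/day of glycerol reaches S7, so S7 = 325.73/0.517 = 630.03 tonne/day and vapour = 413.97 tonne/day.
The evaporator receives (1−α)·1044 of feed at 0.688 water and removes 0.672 of that water:
0.672×0.688×(1−α)×1044 = 413.97
(1−α) = 413.97/482.68 = 0.8576;  α = 0.1424.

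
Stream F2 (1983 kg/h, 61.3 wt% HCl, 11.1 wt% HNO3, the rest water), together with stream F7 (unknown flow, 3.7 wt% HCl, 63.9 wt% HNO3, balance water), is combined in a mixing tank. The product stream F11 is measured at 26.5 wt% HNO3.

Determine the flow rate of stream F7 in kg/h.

Let F7 be the unknown flow. Total out = 1983 + F7.
HNO3 balance: 220.11 + 0.639·F7 = 0.265·(1983 + F7)
(0.639 − 0.265)·F7 = 0.265×1983 − 220.11 = 305.38
F7 = 305.38 / 0.374 = 816.53 kg/h

816.5 kg/h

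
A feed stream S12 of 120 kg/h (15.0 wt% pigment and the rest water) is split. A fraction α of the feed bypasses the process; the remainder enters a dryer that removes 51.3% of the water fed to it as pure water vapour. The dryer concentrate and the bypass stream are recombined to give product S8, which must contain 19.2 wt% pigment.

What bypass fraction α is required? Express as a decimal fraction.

All 120×0.150 = 18 kg/h of pigment reaches S8, so S8 = 18/0.192 = 93.75 kg/h and vapour = 26.25 kg/h.
The evaporator receives (1−α)·120 of feed at 0.850 water and removes 0.513 of that water:
0.513×0.850×(1−α)×120 = 26.25
(1−α) = 26.25/52.326 = 0.5017;  α = 0.4983.

0.498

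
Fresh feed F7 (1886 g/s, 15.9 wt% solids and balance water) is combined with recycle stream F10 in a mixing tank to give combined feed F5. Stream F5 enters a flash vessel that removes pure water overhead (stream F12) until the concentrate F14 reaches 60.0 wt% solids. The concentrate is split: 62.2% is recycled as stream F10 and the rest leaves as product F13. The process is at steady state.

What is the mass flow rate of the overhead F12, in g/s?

1386 g/s

Overall solids balance (none leaves overhead): solids in fresh feed = solids in product, i.e. 1886×0.159 = (1−0.622)·F14·0.600.
F14 = 299.87/(0.600×0.378) = 1322.2 g/s.
Recycle F10 = 0.622×1322.2 = 822.41 g/s.
Combined feed F5 = 1886 + 822.41 = 2708.4 g/s.
Overhead F12 = F5 − F14 = 2708.4 − 1322.2 = 1386.2 g/s.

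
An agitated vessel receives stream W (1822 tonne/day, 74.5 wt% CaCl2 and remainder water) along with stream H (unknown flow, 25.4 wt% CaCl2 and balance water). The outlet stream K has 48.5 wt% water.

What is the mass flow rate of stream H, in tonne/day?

1606 tonne/day

Let H be the unknown flow. Total out = 1822 + H.
water balance: 464.61 + 0.746·H = 0.485·(1822 + H)
(0.746 − 0.485)·H = 0.485×1822 − 464.61 = 419.06
H = 419.06 / 0.261 = 1605.6 tonne/day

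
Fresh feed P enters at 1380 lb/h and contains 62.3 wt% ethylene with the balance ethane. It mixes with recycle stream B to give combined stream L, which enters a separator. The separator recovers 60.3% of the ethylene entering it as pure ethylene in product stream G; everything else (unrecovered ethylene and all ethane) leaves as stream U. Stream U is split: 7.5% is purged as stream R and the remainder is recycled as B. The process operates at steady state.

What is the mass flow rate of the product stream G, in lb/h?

819.3 lb/h

ethylene in L: m_A = 1380×0.623 + (1−0.075)·(1−0.603)·m_A, so m_A = 859.74/0.6328 = 1358.7 lb/h.
Product G = 0.603×1358.7 = 819.29 lb/h.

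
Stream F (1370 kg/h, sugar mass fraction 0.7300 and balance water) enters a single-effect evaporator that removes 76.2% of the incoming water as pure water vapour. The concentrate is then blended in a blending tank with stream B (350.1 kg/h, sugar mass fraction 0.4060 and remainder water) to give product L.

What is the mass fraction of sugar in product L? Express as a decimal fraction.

Vapour removed = 0.762×0.270×1370 = 281.86 kg/h; concentrate = 1088.1 kg/h.
sugar reaching the mixer = 1000.1 (from concentrate) + 350.1×0.406 = 1142.2 kg/h.
Product flow = 1088.1 + 350.1 = 1438.2 kg/h; sugar fraction = 0.7942.

0.7942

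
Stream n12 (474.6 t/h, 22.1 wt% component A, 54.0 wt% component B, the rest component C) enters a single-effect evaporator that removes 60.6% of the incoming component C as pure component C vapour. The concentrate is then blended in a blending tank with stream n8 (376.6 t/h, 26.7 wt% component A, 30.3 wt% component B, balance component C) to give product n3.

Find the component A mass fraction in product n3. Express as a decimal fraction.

Vapour removed = 0.606×0.239×474.6 = 68.738 t/h; concentrate = 405.86 t/h.
component A reaching the mixer = 104.89 (from concentrate) + 376.6×0.267 = 205.44 t/h.
Product flow = 405.86 + 376.6 = 782.46 t/h; component A fraction = 0.263.

0.263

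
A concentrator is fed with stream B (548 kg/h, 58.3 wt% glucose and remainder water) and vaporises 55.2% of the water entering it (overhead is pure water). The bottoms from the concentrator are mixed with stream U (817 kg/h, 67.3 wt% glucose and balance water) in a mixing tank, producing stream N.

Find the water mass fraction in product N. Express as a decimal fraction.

Vapour removed = 0.552×0.417×548 = 126.14 kg/h; concentrate = 421.86 kg/h.
water reaching the mixer = 102.38 (from concentrate) + 817×0.327 = 369.53 kg/h.
Product flow = 421.86 + 817 = 1238.9 kg/h; water fraction = 0.298.

0.298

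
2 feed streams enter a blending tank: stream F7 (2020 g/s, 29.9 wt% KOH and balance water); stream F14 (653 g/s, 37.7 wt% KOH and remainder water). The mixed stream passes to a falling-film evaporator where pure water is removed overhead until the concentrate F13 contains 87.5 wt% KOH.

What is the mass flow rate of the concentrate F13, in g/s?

KOH entering = 2020×0.299 + 653×0.377 = 850.16 g/s.
All KOH reports to F13, so F13 = 850.16/0.875 = 971.61 g/s.

971.6 g/s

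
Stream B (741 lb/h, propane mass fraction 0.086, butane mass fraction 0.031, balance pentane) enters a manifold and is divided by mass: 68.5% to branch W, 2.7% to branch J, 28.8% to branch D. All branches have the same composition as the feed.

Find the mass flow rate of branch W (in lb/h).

507.6 lb/h

Branch W flow = 0.685×741 = 507.59 lb/h.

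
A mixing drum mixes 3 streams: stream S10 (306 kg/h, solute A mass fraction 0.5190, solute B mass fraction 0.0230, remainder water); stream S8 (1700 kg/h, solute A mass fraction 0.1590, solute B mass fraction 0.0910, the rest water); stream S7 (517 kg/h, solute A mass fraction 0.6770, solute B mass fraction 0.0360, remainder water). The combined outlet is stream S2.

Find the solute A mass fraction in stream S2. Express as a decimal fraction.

Total flow out = 306 + 1700 + 517 = 2523 kg/h.
solute A in = 306×0.519 + 1700×0.159 + 517×0.677 = 779.12 kg/h.
solute A mass fraction in S2 = 779.12/2523 = 0.3088.

0.3088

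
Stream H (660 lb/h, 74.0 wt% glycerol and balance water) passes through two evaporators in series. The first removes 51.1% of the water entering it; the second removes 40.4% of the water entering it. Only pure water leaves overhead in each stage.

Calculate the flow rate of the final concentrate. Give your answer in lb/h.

water in feed = 660×0.260 = 171.6 lb/h.
After stage 1: water left = (1−0.511)×171.6 = 83.912; stream total = 572.31 lb/h.
After stage 2: water left = (1−0.404)×83.912 = 50.012; final concentrate = 538.41 lb/h.

538.4 lb/h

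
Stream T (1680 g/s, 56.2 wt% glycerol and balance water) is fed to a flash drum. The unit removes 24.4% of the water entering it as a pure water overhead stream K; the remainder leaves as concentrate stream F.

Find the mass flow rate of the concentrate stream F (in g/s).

water entering = 1680×0.438 = 735.84 g/s; overhead removed = 0.244×735.84 = 179.54 g/s.
Concentrate = 1680 − 179.54 = 1500.5 g/s.

1500 g/s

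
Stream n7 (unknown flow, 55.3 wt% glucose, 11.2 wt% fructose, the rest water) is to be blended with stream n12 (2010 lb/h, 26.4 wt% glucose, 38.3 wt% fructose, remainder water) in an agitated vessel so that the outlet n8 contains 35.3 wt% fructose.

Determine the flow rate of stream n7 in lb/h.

250.2 lb/h

Let n7 be the unknown flow. Total out = 2010 + n7.
fructose balance: 769.83 + 0.112·n7 = 0.353·(2010 + n7)
(0.112 − 0.353)·n7 = 0.353×2010 − 769.83 = -60.3
n7 = -60.3 / -0.241 = 250.21 lb/h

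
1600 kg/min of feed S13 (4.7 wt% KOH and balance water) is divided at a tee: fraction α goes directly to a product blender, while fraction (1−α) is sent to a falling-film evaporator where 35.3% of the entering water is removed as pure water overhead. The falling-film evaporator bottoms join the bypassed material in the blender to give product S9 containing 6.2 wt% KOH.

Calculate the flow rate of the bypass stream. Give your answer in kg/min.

All 1600×0.047 = 75.2 kg/min of KOH reaches S9, so S9 = 75.2/0.062 = 1212.9 kg/min and vapour = 387.1 kg/min.
The evaporator receives (1−α)·1600 of feed at 0.953 water and removes 0.353 of that water:
0.353×0.953×(1−α)×1600 = 387.1
(1−α) = 387.1/538.25 = 0.7192;  α = 0.2808.
Bypass flow = 0.2808×1600 = 449.33 kg/min.

449.3 kg/min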